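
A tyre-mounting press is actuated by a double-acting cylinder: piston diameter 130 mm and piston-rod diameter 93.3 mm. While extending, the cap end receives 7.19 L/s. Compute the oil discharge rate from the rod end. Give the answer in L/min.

Cap-side area A_cap = π/4 × (130 mm)² = 13270 mm^2
Rod-side annular area A_ann = π/4 × (130² − 93.3²) = 6436 mm^2
Piston speed v = Q_in/A_cap; rod-end outflow Q_out = v × A_ann = Q_in × A_ann/A_cap.

Q_out ≈ 209 L/min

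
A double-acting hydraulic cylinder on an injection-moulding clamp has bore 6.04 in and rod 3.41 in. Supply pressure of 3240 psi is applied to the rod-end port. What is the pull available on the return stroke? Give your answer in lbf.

Rod-side annular area A_ann = π/4 × (6.04² − 3.41²) = 19.52 in^2
On retraction the pressure acts on the annular area (bore minus rod).
F = P × A_ann

F ≈ 63200 lbf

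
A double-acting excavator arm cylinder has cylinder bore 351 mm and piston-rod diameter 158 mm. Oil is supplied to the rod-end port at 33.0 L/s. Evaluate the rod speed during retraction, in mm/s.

v ≈ 428 mm/s

Rod-side annular area A_ann = π/4 × (351² − 158²) = 77160 mm^2
Flow into the rod-end port fills the annular volume.
v = Q / A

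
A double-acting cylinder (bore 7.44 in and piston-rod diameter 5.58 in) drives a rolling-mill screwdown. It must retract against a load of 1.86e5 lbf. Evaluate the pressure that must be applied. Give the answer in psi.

Rod-side annular area A_ann = π/4 × (7.44² − 5.58²) = 19.02 in^2
Retraction: pressure acts on the annular area.
P = F / A = 1.86e5 lbf / A

P ≈ 9780 psi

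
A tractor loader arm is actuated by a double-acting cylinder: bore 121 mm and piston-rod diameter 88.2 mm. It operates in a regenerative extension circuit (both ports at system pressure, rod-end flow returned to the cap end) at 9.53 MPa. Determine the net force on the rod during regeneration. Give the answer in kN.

With equal pressure on both faces, forces on the annular region cancel; the net push is pressure × rod cross-section.
Rod cross-section A_rod = π/4 × (88.2 mm)² = 6110 mm^2
F = P × A_rod

F ≈ 58.2 kN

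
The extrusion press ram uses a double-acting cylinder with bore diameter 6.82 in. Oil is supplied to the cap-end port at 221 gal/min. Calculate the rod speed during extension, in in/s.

v ≈ 23.3 in/s

Cap-side area A_cap = π/4 × (6.82 in)² = 36.53 in^2
v = Q / A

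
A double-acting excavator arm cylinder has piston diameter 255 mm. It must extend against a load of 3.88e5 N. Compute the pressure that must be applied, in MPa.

Cap-side area A_cap = π/4 × (255 mm)² = 51070 mm^2
P = F / A = 3.88e5 N / A

P ≈ 7.60 MPa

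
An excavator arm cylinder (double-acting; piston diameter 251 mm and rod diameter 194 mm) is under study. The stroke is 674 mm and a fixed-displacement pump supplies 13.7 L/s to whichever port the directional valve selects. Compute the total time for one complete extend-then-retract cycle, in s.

t ≈ 3.41 s

Cap-side area A_cap = π/4 × (251 mm)² = 49480 mm^2
Rod-side annular area A_ann = π/4 × (251² − 194²) = 19920 mm^2
t_ext = A_cap·L/Q = 2.434 s
t_ret = A_ann·L/Q = 0.9801 s
t_cycle = t_ext + t_ret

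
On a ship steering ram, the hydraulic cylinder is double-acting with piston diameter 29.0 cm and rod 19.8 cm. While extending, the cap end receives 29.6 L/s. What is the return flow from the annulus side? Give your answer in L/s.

Q_out ≈ 15.8 L/s

Cap-side area A_cap = π/4 × (29.0 cm)² = 660.5 cm^2
Rod-side annular area A_ann = π/4 × (29.0² − 19.8²) = 352.6 cm^2
Piston speed v = Q_in/A_cap; rod-end outflow Q_out = v × A_ann = Q_in × A_ann/A_cap.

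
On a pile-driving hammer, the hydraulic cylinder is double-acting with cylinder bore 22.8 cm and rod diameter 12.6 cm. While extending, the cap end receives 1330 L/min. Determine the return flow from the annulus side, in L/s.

Cap-side area A_cap = π/4 × (22.8 cm)² = 408.3 cm^2
Rod-side annular area A_ann = π/4 × (22.8² − 12.6²) = 283.6 cm^2
Piston speed v = Q_in/A_cap; rod-end outflow Q_out = v × A_ann = Q_in × A_ann/A_cap.

Q_out ≈ 15.4 L/s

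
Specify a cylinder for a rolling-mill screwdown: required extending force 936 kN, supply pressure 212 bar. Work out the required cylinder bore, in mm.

Extension force acts on the full piston face: F = P × (π/4)D².
D = √(4F / (πP)) = √(4 × 936 kN / (π × 212 bar))

D ≈ 237 mm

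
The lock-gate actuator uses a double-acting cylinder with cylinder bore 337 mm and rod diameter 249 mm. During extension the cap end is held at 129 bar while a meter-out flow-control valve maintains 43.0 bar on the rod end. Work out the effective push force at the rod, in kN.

F ≈ 976 kN

Cap-side area A_cap = π/4 × (337 mm)² = 89200 mm^2
Rod-side annular area A_ann = π/4 × (337² − 249²) = 40500 mm^2
Net thrust = P_cap·A_cap − P_rod·A_ann = 1151 kN − 174.2 kN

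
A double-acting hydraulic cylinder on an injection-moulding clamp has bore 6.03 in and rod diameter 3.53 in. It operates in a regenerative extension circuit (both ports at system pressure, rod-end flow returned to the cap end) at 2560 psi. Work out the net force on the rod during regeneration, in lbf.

With equal pressure on both faces, forces on the annular region cancel; the net push is pressure × rod cross-section.
Rod cross-section A_rod = π/4 × (3.53 in)² = 9.787 in^2
F = P × A_rod

F ≈ 25100 lbf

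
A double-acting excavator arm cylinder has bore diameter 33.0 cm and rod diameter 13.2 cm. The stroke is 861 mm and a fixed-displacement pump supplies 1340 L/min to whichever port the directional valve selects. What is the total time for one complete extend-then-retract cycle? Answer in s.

t ≈ 6.07 s

Cap-side area A_cap = π/4 × (33.0 cm)² = 855.3 cm^2
Rod-side annular area A_ann = π/4 × (33.0² − 13.2²) = 718.5 cm^2
t_ext = A_cap·L/Q = 3.297 s
t_ret = A_ann·L/Q = 2.770 s
t_cycle = t_ext + t_ret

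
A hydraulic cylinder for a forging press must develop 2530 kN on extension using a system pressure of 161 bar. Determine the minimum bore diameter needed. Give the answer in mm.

Extension force acts on the full piston face: F = P × (π/4)D².
D = √(4F / (πP)) = √(4 × 2530 kN / (π × 161 bar))

D ≈ 447 mm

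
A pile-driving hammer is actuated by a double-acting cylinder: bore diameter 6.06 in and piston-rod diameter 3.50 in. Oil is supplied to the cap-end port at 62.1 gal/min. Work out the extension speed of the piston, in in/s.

v ≈ 8.29 in/s

Cap-side area A_cap = π/4 × (6.06 in)² = 28.84 in^2
v = Q / A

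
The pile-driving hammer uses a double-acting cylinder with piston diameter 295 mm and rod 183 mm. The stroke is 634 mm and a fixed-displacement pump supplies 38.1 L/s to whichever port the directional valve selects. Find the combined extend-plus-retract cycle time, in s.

Cap-side area A_cap = π/4 × (295 mm)² = 68350 mm^2
Rod-side annular area A_ann = π/4 × (295² − 183²) = 42050 mm^2
t_ext = A_cap·L/Q = 1.137 s
t_ret = A_ann·L/Q = 0.6997 s
t_cycle = t_ext + t_ret

t ≈ 1.84 s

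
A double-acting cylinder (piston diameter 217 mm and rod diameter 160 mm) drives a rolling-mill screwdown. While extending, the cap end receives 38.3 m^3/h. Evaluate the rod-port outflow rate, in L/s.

Cap-side area A_cap = π/4 × (217 mm)² = 36980 mm^2
Rod-side annular area A_ann = π/4 × (217² − 160²) = 16880 mm^2
Piston speed v = Q_in/A_cap; rod-end outflow Q_out = v × A_ann = Q_in × A_ann/A_cap.

Q_out ≈ 4.86 L/s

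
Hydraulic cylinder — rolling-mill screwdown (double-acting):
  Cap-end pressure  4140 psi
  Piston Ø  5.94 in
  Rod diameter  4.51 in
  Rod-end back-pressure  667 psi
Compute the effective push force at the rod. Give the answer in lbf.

F ≈ 1.07e5 lbf

Cap-side area A_cap = π/4 × (5.94 in)² = 27.71 in^2
Rod-side annular area A_ann = π/4 × (5.94² − 4.51²) = 11.74 in^2
Net thrust = P_cap·A_cap − P_rod·A_ann = 1.147e5 lbf − 7828 lbf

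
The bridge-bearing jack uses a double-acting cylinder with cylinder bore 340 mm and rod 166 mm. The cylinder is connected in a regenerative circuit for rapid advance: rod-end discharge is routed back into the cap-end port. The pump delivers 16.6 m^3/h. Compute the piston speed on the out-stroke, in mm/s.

v ≈ 213 mm/s

In regeneration the rod-end outflow joins the pump flow into the cap end, so the net volume the pump must supply per unit advance equals the rod cross-section area.
Rod cross-section A_rod = π/4 × (166 mm)² = 21640 mm^2
v = Q_pump / A_rod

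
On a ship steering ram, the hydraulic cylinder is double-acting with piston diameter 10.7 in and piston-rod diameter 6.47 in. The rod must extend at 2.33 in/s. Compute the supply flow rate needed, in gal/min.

Cap-side area A_cap = π/4 × (10.7 in)² = 89.92 in^2
Q = A × v

Q ≈ 54.4 gal/min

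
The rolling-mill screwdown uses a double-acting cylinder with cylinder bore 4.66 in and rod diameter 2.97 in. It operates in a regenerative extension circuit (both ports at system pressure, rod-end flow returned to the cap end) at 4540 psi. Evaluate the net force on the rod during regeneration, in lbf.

With equal pressure on both faces, forces on the annular region cancel; the net push is pressure × rod cross-section.
Rod cross-section A_rod = π/4 × (2.97 in)² = 6.928 in^2
F = P × A_rod

F ≈ 31500 lbf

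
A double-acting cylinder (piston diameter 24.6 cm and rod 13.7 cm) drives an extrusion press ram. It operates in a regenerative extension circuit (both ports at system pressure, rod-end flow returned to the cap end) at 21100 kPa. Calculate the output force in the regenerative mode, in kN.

F ≈ 311 kN

With equal pressure on both faces, forces on the annular region cancel; the net push is pressure × rod cross-section.
Rod cross-section A_rod = π/4 × (13.7 cm)² = 147.4 cm^2
F = P × A_rod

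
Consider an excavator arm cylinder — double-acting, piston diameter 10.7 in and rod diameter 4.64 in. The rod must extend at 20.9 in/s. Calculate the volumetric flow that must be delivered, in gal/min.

Cap-side area A_cap = π/4 × (10.7 in)² = 89.92 in^2
Q = A × v

Q ≈ 488 gal/min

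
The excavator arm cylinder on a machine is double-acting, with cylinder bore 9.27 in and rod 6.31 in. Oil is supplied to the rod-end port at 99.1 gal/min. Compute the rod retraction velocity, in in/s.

v ≈ 10.5 in/s

Rod-side annular area A_ann = π/4 × (9.27² − 6.31²) = 36.22 in^2
Flow into the rod-end port fills the annular volume.
v = Q / A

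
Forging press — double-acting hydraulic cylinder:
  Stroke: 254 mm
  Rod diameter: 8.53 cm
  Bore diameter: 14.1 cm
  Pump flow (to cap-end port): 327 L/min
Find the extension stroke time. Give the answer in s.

t ≈ 0.728 s

Cap-side area A_cap = π/4 × (14.1 cm)² = 156.1 cm^2
Swept volume V = A × L; t = V / Q = A·L / Q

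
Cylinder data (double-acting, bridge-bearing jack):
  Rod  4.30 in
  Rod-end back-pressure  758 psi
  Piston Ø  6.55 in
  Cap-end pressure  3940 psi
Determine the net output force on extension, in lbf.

F ≈ 1.18e5 lbf

Cap-side area A_cap = π/4 × (6.55 in)² = 33.70 in^2
Rod-side annular area A_ann = π/4 × (6.55² − 4.30²) = 19.17 in^2
Net thrust = P_cap·A_cap − P_rod·A_ann = 1.328e5 lbf − 14530 lbf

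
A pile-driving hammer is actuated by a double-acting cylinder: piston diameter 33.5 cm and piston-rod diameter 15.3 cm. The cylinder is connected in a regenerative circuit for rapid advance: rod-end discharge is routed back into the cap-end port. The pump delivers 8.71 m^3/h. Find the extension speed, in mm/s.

In regeneration the rod-end outflow joins the pump flow into the cap end, so the net volume the pump must supply per unit advance equals the rod cross-section area.
Rod cross-section A_rod = π/4 × (15.3 cm)² = 183.9 cm^2
v = Q_pump / A_rod

v ≈ 132 mm/s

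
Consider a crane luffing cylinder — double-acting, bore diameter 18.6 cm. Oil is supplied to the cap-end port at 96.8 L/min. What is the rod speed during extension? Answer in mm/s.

Cap-side area A_cap = π/4 × (18.6 cm)² = 271.7 cm^2
v = Q / A

v ≈ 59.4 mm/s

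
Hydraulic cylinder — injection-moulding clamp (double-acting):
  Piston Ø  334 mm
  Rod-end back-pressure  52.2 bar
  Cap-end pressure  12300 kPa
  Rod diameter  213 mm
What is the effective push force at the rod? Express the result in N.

Cap-side area A_cap = π/4 × (334 mm)² = 87620 mm^2
Rod-side annular area A_ann = π/4 × (334² − 213²) = 51980 mm^2
Net thrust = P_cap·A_cap − P_rod·A_ann = 1.078e6 N − 2.714e5 N

F ≈ 8.06e5 N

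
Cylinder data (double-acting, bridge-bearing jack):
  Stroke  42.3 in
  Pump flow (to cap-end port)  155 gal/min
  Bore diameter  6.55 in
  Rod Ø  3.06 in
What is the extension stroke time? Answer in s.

Cap-side area A_cap = π/4 × (6.55 in)² = 33.70 in^2
Swept volume V = A × L; t = V / Q = A·L / Q

t ≈ 2.39 s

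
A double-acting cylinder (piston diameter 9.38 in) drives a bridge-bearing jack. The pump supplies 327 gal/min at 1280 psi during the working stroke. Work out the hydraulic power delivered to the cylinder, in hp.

W ≈ 244 hp

Hydraulic power = P × Q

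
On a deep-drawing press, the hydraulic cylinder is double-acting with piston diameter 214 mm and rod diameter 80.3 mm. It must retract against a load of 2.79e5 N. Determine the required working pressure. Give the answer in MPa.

P ≈ 9.03 MPa

Rod-side annular area A_ann = π/4 × (214² − 80.3²) = 30900 mm^2
Retraction: pressure acts on the annular area.
P = F / A = 2.79e5 N / A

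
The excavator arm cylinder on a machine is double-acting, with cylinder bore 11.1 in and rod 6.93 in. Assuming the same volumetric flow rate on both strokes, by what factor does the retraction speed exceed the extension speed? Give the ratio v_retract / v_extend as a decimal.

v_ret/v_ext ≈ 1.64

Cap-side area A_cap = π/4 × (11.1 in)² = 96.77 in^2
Rod-side annular area A_ann = π/4 × (11.1² − 6.93²) = 59.05 in^2
For equal Q, v ∝ 1/A, so v_ret/v_ext = A_cap/A_ann.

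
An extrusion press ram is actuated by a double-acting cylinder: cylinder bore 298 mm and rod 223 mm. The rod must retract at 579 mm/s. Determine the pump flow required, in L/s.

Q ≈ 17.8 L/s

Rod-side annular area A_ann = π/4 × (298² − 223²) = 30690 mm^2
Q = A × v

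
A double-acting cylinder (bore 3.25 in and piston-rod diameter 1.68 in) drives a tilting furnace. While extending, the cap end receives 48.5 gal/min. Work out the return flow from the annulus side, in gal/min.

Cap-side area A_cap = π/4 × (3.25 in)² = 8.296 in^2
Rod-side annular area A_ann = π/4 × (3.25² − 1.68²) = 6.079 in^2
Piston speed v = Q_in/A_cap; rod-end outflow Q_out = v × A_ann = Q_in × A_ann/A_cap.

Q_out ≈ 35.5 gal/min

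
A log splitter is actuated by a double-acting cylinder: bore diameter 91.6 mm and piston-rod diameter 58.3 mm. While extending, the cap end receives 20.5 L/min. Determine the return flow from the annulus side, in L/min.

Cap-side area A_cap = π/4 × (91.6 mm)² = 6590 mm^2
Rod-side annular area A_ann = π/4 × (91.6² − 58.3²) = 3920 mm^2
Piston speed v = Q_in/A_cap; rod-end outflow Q_out = v × A_ann = Q_in × A_ann/A_cap.

Q_out ≈ 12.2 L/min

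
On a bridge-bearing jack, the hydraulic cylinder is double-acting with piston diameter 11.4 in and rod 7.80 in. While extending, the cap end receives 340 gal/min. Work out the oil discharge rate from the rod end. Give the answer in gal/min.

Q_out ≈ 181 gal/min

Cap-side area A_cap = π/4 × (11.4 in)² = 102.1 in^2
Rod-side annular area A_ann = π/4 × (11.4² − 7.80²) = 54.29 in^2
Piston speed v = Q_in/A_cap; rod-end outflow Q_out = v × A_ann = Q_in × A_ann/A_cap.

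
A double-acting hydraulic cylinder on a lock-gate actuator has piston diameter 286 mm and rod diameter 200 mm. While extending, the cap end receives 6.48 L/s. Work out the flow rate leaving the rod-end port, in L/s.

Q_out ≈ 3.31 L/s

Cap-side area A_cap = π/4 × (286 mm)² = 64240 mm^2
Rod-side annular area A_ann = π/4 × (286² − 200²) = 32830 mm^2
Piston speed v = Q_in/A_cap; rod-end outflow Q_out = v × A_ann = Q_in × A_ann/A_cap.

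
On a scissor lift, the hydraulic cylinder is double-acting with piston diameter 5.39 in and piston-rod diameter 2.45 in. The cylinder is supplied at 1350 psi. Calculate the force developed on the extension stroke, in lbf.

F ≈ 30800 lbf

Cap-side area A_cap = π/4 × (5.39 in)² = 22.82 in^2
F = P × A_cap = 1350 psi × A_cap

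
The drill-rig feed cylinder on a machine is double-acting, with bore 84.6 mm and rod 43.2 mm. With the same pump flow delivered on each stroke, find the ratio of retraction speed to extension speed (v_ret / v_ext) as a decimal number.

Cap-side area A_cap = π/4 × (84.6 mm)² = 5621 mm^2
Rod-side annular area A_ann = π/4 × (84.6² − 43.2²) = 4155 mm^2
For equal Q, v ∝ 1/A, so v_ret/v_ext = A_cap/A_ann.

v_ret/v_ext ≈ 1.35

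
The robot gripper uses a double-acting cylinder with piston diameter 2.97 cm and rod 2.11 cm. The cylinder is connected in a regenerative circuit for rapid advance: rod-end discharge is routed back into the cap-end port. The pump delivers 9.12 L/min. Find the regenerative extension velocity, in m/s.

In regeneration the rod-end outflow joins the pump flow into the cap end, so the net volume the pump must supply per unit advance equals the rod cross-section area.
Rod cross-section A_rod = π/4 × (2.11 cm)² = 3.497 cm^2
v = Q_pump / A_rod

v ≈ 0.435 m/s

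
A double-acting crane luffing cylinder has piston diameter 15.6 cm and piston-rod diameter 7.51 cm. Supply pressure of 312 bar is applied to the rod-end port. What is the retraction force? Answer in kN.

F ≈ 458 kN

Rod-side annular area A_ann = π/4 × (15.6² − 7.51²) = 146.8 cm^2
On retraction the pressure acts on the annular area (bore minus rod).
F = P × A_ann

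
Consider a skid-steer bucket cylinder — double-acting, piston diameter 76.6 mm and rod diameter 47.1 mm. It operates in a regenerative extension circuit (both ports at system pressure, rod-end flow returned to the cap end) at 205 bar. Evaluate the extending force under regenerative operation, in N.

With equal pressure on both faces, forces on the annular region cancel; the net push is pressure × rod cross-section.
Rod cross-section A_rod = π/4 × (47.1 mm)² = 1742 mm^2
F = P × A_rod

F ≈ 35700 N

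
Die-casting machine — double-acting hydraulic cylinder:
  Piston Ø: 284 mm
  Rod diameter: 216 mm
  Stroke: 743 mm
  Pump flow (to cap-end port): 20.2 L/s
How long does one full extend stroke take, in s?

Cap-side area A_cap = π/4 × (284 mm)² = 63350 mm^2
Swept volume V = A × L; t = V / Q = A·L / Q

t ≈ 2.33 s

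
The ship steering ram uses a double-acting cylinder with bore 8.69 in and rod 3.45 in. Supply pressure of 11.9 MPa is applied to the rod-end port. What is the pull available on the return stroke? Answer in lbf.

Rod-side annular area A_ann = π/4 × (8.69² − 3.45²) = 49.96 in^2
On retraction the pressure acts on the annular area (bore minus rod).
F = P × A_ann

F ≈ 86200 lbf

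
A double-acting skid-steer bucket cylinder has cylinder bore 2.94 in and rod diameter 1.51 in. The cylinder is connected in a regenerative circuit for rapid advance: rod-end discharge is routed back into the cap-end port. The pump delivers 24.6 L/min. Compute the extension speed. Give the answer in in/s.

In regeneration the rod-end outflow joins the pump flow into the cap end, so the net volume the pump must supply per unit advance equals the rod cross-section area.
Rod cross-section A_rod = π/4 × (1.51 in)² = 1.791 in^2
v = Q_pump / A_rod

v ≈ 14.0 in/s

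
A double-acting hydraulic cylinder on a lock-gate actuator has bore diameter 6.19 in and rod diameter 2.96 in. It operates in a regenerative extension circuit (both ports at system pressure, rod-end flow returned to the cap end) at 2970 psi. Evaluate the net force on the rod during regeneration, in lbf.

F ≈ 20400 lbf

With equal pressure on both faces, forces on the annular region cancel; the net push is pressure × rod cross-section.
Rod cross-section A_rod = π/4 × (2.96 in)² = 6.881 in^2
F = P × A_rod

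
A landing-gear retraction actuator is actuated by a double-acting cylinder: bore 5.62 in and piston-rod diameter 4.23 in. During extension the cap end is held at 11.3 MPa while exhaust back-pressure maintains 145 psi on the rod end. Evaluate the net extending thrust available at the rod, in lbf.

Cap-side area A_cap = π/4 × (5.62 in)² = 24.81 in^2
Rod-side annular area A_ann = π/4 × (5.62² − 4.23²) = 10.75 in^2
Net thrust = P_cap·A_cap − P_rod·A_ann = 40660 lbf − 1559 lbf

F ≈ 39100 lbf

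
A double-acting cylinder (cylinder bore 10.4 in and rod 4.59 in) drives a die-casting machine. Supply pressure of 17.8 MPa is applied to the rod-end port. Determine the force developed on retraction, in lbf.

Rod-side annular area A_ann = π/4 × (10.4² − 4.59²) = 68.40 in^2
On retraction the pressure acts on the annular area (bore minus rod).
F = P × A_ann

F ≈ 1.77e5 lbf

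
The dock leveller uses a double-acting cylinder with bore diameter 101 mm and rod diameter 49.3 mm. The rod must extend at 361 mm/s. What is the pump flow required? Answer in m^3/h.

Cap-side area A_cap = π/4 × (101 mm)² = 8012 mm^2
Q = A × v

Q ≈ 10.4 m^3/h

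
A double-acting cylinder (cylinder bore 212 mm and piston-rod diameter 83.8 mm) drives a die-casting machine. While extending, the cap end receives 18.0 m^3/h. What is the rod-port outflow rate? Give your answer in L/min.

Q_out ≈ 253 L/min

Cap-side area A_cap = π/4 × (212 mm)² = 35300 mm^2
Rod-side annular area A_ann = π/4 × (212² − 83.8²) = 29780 mm^2
Piston speed v = Q_in/A_cap; rod-end outflow Q_out = v × A_ann = Q_in × A_ann/A_cap.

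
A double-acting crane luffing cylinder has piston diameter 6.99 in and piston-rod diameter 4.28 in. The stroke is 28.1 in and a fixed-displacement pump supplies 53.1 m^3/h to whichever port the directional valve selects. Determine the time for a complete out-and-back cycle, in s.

Cap-side area A_cap = π/4 × (6.99 in)² = 38.37 in^2
Rod-side annular area A_ann = π/4 × (6.99² − 4.28²) = 23.99 in^2
t_ext = A_cap·L/Q = 1.198 s
t_ret = A_ann·L/Q = 0.7489 s
t_cycle = t_ext + t_ret

t ≈ 1.95 s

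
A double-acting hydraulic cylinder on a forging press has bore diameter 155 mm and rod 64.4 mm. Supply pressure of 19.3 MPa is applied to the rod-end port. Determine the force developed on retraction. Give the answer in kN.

F ≈ 301 kN

Rod-side annular area A_ann = π/4 × (155² − 64.4²) = 15610 mm^2
On retraction the pressure acts on the annular area (bore minus rod).
F = P × A_ann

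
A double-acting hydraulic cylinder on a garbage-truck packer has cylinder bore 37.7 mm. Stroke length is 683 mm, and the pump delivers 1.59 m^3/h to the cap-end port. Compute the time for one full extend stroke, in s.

t ≈ 1.73 s

Cap-side area A_cap = π/4 × (37.7 mm)² = 1116 mm^2
Swept volume V = A × L; t = V / Q = A·L / Q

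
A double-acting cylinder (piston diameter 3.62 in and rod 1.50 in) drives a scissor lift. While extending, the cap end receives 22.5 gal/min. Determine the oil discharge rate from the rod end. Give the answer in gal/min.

Q_out ≈ 18.6 gal/min

Cap-side area A_cap = π/4 × (3.62 in)² = 10.29 in^2
Rod-side annular area A_ann = π/4 × (3.62² − 1.50²) = 8.525 in^2
Piston speed v = Q_in/A_cap; rod-end outflow Q_out = v × A_ann = Q_in × A_ann/A_cap.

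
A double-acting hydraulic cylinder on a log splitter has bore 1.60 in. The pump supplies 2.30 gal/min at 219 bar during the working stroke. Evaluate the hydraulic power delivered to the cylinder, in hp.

W ≈ 4.26 hp

Hydraulic power = P × Q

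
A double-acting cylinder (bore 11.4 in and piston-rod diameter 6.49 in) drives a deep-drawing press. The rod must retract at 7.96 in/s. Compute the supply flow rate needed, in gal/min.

Q ≈ 143 gal/min

Rod-side annular area A_ann = π/4 × (11.4² − 6.49²) = 68.99 in^2
Q = A × v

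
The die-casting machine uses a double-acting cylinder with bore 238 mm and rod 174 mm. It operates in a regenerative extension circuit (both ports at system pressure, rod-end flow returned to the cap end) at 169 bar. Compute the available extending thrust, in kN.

F ≈ 402 kN

With equal pressure on both faces, forces on the annular region cancel; the net push is pressure × rod cross-section.
Rod cross-section A_rod = π/4 × (174 mm)² = 23780 mm^2
F = P × A_rod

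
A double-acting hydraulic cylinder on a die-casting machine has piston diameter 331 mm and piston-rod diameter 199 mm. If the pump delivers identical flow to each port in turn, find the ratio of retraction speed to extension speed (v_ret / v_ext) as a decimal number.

v_ret/v_ext ≈ 1.57

Cap-side area A_cap = π/4 × (331 mm)² = 86050 mm^2
Rod-side annular area A_ann = π/4 × (331² − 199²) = 54950 mm^2
For equal Q, v ∝ 1/A, so v_ret/v_ext = A_cap/A_ann.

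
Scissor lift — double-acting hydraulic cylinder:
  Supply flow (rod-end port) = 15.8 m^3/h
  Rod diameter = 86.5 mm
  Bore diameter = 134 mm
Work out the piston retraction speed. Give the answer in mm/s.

Rod-side annular area A_ann = π/4 × (134² − 86.5²) = 8226 mm^2
Flow into the rod-end port fills the annular volume.
v = Q / A

v ≈ 534 mm/s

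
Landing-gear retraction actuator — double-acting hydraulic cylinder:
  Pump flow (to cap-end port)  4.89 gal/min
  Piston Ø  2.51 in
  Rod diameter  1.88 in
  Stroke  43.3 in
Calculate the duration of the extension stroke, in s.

t ≈ 11.4 s

Cap-side area A_cap = π/4 × (2.51 in)² = 4.948 in^2
Swept volume V = A × L; t = V / Q = A·L / Q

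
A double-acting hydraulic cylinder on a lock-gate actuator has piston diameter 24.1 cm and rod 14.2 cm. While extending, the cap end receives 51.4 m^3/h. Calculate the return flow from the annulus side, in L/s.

Cap-side area A_cap = π/4 × (24.1 cm)² = 456.2 cm^2
Rod-side annular area A_ann = π/4 × (24.1² − 14.2²) = 297.8 cm^2
Piston speed v = Q_in/A_cap; rod-end outflow Q_out = v × A_ann = Q_in × A_ann/A_cap.

Q_out ≈ 9.32 L/s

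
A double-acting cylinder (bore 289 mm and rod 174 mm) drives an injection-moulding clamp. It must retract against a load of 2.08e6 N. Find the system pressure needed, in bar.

Rod-side annular area A_ann = π/4 × (289² − 174²) = 41820 mm^2
Retraction: pressure acts on the annular area.
P = F / A = 2.08e6 N / A

P ≈ 497 bar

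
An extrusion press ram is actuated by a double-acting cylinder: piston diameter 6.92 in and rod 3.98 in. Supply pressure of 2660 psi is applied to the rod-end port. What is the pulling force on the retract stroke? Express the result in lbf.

F ≈ 66900 lbf

Rod-side annular area A_ann = π/4 × (6.92² − 3.98²) = 25.17 in^2
On retraction the pressure acts on the annular area (bore minus rod).
F = P × A_ann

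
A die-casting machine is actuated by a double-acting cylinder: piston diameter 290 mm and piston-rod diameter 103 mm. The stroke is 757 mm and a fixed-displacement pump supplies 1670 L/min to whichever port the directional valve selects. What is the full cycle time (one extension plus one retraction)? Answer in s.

Cap-side area A_cap = π/4 × (290 mm)² = 66050 mm^2
Rod-side annular area A_ann = π/4 × (290² − 103²) = 57720 mm^2
t_ext = A_cap·L/Q = 1.796 s
t_ret = A_ann·L/Q = 1.570 s
t_cycle = t_ext + t_ret

t ≈ 3.37 s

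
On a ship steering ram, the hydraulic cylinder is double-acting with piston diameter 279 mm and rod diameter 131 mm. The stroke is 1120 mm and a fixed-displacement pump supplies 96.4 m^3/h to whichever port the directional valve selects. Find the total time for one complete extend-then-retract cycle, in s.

Cap-side area A_cap = π/4 × (279 mm)² = 61140 mm^2
Rod-side annular area A_ann = π/4 × (279² − 131²) = 47660 mm^2
t_ext = A_cap·L/Q = 2.557 s
t_ret = A_ann·L/Q = 1.993 s
t_cycle = t_ext + t_ret

t ≈ 4.55 s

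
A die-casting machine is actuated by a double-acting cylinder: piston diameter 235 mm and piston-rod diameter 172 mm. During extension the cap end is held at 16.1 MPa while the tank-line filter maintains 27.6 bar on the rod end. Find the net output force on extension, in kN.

F ≈ 643 kN

Cap-side area A_cap = π/4 × (235 mm)² = 43370 mm^2
Rod-side annular area A_ann = π/4 × (235² − 172²) = 20140 mm^2
Net thrust = P_cap·A_cap − P_rod·A_ann = 698.3 kN − 55.58 kN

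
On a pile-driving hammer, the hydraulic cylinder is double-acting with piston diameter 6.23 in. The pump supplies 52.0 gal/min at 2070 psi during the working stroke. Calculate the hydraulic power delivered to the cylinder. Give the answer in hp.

Hydraulic power = P × Q

W ≈ 62.8 hp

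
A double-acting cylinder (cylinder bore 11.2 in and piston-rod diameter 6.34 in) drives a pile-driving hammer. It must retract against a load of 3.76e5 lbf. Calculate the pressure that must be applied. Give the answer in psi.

Rod-side annular area A_ann = π/4 × (11.2² − 6.34²) = 66.95 in^2
Retraction: pressure acts on the annular area.
P = F / A = 3.76e5 lbf / A

P ≈ 5620 psi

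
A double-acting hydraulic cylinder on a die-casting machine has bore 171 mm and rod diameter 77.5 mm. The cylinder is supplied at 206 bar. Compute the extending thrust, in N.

F ≈ 4.73e5 N

Cap-side area A_cap = π/4 × (171 mm)² = 22970 mm^2
F = P × A_cap = 206 bar × A_cap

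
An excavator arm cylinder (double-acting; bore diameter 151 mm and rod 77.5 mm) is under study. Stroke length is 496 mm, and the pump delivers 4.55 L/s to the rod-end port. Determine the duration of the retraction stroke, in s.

t ≈ 1.44 s

Rod-side annular area A_ann = π/4 × (151² − 77.5²) = 13190 mm^2
Swept volume V = A × L; t = V / Q = A·L / Q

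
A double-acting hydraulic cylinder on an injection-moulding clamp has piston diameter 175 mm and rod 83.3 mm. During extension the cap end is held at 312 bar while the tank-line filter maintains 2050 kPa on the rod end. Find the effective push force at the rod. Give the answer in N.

Cap-side area A_cap = π/4 × (175 mm)² = 24050 mm^2
Rod-side annular area A_ann = π/4 × (175² − 83.3²) = 18600 mm^2
Net thrust = P_cap·A_cap − P_rod·A_ann = 7.504e5 N − 38140 N

F ≈ 7.12e5 N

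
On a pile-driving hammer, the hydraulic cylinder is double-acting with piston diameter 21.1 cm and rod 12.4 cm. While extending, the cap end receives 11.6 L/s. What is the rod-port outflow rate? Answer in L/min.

Cap-side area A_cap = π/4 × (21.1 cm)² = 349.7 cm^2
Rod-side annular area A_ann = π/4 × (21.1² − 12.4²) = 228.9 cm^2
Piston speed v = Q_in/A_cap; rod-end outflow Q_out = v × A_ann = Q_in × A_ann/A_cap.

Q_out ≈ 456 L/min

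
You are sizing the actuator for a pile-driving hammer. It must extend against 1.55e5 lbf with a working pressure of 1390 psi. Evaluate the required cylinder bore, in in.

D ≈ 11.9 in

Extension force acts on the full piston face: F = P × (π/4)D².
D = √(4F / (πP)) = √(4 × 1.55e5 lbf / (π × 1390 psi))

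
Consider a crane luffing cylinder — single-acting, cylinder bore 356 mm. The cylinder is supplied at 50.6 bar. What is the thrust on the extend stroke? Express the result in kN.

F ≈ 504 kN

Cap-side area A_cap = π/4 × (356 mm)² = 99540 mm^2
F = P × A_cap = 50.6 bar × A_cap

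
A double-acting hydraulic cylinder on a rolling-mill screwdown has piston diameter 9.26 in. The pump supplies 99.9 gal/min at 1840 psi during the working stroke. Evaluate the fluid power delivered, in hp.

Hydraulic power = P × Q

W ≈ 107 hp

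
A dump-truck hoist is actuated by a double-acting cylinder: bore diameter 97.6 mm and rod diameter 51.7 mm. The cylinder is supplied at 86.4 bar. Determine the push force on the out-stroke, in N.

Cap-side area A_cap = π/4 × (97.6 mm)² = 7482 mm^2
F = P × A_cap = 86.4 bar × A_cap

F ≈ 64600 N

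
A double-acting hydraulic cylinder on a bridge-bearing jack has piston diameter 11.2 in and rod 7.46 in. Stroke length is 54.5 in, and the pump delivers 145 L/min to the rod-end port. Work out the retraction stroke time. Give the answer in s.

t ≈ 20.3 s

Rod-side annular area A_ann = π/4 × (11.2² − 7.46²) = 54.81 in^2
Swept volume V = A × L; t = V / Q = A·L / Q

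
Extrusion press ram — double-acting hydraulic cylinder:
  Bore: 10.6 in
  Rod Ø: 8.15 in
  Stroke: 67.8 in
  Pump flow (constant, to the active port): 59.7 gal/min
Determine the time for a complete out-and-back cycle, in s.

t ≈ 36.7 s

Cap-side area A_cap = π/4 × (10.6 in)² = 88.25 in^2
Rod-side annular area A_ann = π/4 × (10.6² − 8.15²) = 36.08 in^2
t_ext = A_cap·L/Q = 26.03 s
t_ret = A_ann·L/Q = 10.64 s
t_cycle = t_ext + t_ret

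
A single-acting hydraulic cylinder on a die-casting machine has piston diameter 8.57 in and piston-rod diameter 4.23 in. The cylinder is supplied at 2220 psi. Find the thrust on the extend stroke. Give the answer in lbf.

F ≈ 1.28e5 lbf

Cap-side area A_cap = π/4 × (8.57 in)² = 57.68 in^2
F = P × A_cap = 2220 psi × A_cap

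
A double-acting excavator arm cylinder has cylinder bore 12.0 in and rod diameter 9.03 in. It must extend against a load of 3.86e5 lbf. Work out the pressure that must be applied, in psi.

P ≈ 3410 psi

Cap-side area A_cap = π/4 × (12.0 in)² = 113.1 in^2
P = F / A = 3.86e5 lbf / A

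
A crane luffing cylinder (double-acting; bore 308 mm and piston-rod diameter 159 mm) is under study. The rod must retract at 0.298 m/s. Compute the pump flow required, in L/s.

Rod-side annular area A_ann = π/4 × (308² − 159²) = 54650 mm^2
Q = A × v

Q ≈ 16.3 L/s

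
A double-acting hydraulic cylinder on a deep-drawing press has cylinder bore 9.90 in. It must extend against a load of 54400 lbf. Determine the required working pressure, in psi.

P ≈ 707 psi

Cap-side area A_cap = π/4 × (9.90 in)² = 76.98 in^2
P = F / A = 54400 lbf / A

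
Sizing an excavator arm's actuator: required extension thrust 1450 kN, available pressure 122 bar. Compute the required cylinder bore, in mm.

Extension force acts on the full piston face: F = P × (π/4)D².
D = √(4F / (πP)) = √(4 × 1450 kN / (π × 122 bar))

D ≈ 389 mm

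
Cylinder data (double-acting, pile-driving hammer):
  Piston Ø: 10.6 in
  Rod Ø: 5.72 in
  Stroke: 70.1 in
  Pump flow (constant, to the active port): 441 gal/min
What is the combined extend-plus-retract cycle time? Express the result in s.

Cap-side area A_cap = π/4 × (10.6 in)² = 88.25 in^2
Rod-side annular area A_ann = π/4 × (10.6² − 5.72²) = 62.55 in^2
t_ext = A_cap·L/Q = 3.644 s
t_ret = A_ann·L/Q = 2.583 s
t_cycle = t_ext + t_ret

t ≈ 6.23 s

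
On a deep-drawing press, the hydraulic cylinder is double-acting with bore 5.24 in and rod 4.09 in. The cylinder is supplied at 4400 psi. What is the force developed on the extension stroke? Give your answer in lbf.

F ≈ 94900 lbf

Cap-side area A_cap = π/4 × (5.24 in)² = 21.57 in^2
F = P × A_cap = 4400 psi × A_cap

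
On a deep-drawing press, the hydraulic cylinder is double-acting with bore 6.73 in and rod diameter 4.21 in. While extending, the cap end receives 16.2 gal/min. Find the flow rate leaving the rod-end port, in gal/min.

Cap-side area A_cap = π/4 × (6.73 in)² = 35.57 in^2
Rod-side annular area A_ann = π/4 × (6.73² − 4.21²) = 21.65 in^2
Piston speed v = Q_in/A_cap; rod-end outflow Q_out = v × A_ann = Q_in × A_ann/A_cap.

Q_out ≈ 9.86 gal/min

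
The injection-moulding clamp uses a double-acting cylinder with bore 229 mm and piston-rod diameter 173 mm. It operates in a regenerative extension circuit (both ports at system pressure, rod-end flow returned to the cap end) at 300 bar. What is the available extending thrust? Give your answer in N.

With equal pressure on both faces, forces on the annular region cancel; the net push is pressure × rod cross-section.
Rod cross-section A_rod = π/4 × (173 mm)² = 23510 mm^2
F = P × A_rod

F ≈ 7.05e5 N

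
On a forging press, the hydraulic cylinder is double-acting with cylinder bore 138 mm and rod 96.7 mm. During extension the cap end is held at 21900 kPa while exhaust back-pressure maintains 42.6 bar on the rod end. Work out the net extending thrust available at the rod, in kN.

F ≈ 295 kN

Cap-side area A_cap = π/4 × (138 mm)² = 14960 mm^2
Rod-side annular area A_ann = π/4 × (138² − 96.7²) = 7613 mm^2
Net thrust = P_cap·A_cap − P_rod·A_ann = 327.6 kN − 32.43 kN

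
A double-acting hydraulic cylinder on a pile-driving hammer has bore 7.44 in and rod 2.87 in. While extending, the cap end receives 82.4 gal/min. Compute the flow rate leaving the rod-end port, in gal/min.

Q_out ≈ 70.1 gal/min

Cap-side area A_cap = π/4 × (7.44 in)² = 43.47 in^2
Rod-side annular area A_ann = π/4 × (7.44² − 2.87²) = 37.01 in^2
Piston speed v = Q_in/A_cap; rod-end outflow Q_out = v × A_ann = Q_in × A_ann/A_cap.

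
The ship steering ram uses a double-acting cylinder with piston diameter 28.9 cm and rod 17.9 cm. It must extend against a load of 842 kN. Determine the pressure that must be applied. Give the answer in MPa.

Cap-side area A_cap = π/4 × (28.9 cm)² = 656.0 cm^2
P = F / A = 842 kN / A

P ≈ 12.8 MPa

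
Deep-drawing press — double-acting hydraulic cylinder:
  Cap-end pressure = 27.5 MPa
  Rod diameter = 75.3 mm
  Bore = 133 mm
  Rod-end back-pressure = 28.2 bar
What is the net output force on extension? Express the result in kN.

F ≈ 355 kN

Cap-side area A_cap = π/4 × (133 mm)² = 13890 mm^2
Rod-side annular area A_ann = π/4 × (133² − 75.3²) = 9440 mm^2
Net thrust = P_cap·A_cap − P_rod·A_ann = 382.1 kN − 26.62 kN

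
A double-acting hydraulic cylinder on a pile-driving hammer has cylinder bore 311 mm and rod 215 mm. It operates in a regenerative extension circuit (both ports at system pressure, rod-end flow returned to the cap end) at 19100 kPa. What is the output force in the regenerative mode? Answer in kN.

F ≈ 693 kN

With equal pressure on both faces, forces on the annular region cancel; the net push is pressure × rod cross-section.
Rod cross-section A_rod = π/4 × (215 mm)² = 36310 mm^2
F = P × A_rod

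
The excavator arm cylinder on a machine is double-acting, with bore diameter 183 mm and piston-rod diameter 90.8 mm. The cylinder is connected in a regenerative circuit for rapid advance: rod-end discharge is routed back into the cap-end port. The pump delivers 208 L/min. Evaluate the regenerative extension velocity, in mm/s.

v ≈ 535 mm/s

In regeneration the rod-end outflow joins the pump flow into the cap end, so the net volume the pump must supply per unit advance equals the rod cross-section area.
Rod cross-section A_rod = π/4 × (90.8 mm)² = 6475 mm^2
v = Q_pump / A_rod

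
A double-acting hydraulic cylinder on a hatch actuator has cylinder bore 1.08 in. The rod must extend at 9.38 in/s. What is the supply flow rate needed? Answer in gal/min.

Cap-side area A_cap = π/4 × (1.08 in)² = 0.9161 in^2
Q = A × v

Q ≈ 2.23 gal/min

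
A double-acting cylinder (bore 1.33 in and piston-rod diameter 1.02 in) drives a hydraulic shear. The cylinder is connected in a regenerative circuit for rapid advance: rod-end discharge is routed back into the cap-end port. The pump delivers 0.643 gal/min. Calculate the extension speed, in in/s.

In regeneration the rod-end outflow joins the pump flow into the cap end, so the net volume the pump must supply per unit advance equals the rod cross-section area.
Rod cross-section A_rod = π/4 × (1.02 in)² = 0.8171 in^2
v = Q_pump / A_rod

v ≈ 3.03 in/s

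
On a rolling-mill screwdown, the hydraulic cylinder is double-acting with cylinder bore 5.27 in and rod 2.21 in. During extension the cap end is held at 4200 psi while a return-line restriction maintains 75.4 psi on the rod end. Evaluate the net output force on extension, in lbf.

F ≈ 90300 lbf

Cap-side area A_cap = π/4 × (5.27 in)² = 21.81 in^2
Rod-side annular area A_ann = π/4 × (5.27² − 2.21²) = 17.98 in^2
Net thrust = P_cap·A_cap − P_rod·A_ann = 91610 lbf − 1355 lbf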